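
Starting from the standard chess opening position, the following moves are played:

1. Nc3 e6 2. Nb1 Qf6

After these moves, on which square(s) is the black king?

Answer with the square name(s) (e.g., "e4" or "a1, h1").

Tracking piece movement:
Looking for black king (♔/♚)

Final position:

  a b c d e f g h
  ─────────────────
8│♜ ♞ ♝ · ♚ ♝ ♞ ♜│8
7│♟ ♟ ♟ ♟ · ♟ ♟ ♟│7
6│· · · · ♟ ♛ · ·│6
5│· · · · · · · ·│5
4│· · · · · · · ·│4
3│· · · · · · · ·│3
2│♙ ♙ ♙ ♙ ♙ ♙ ♙ ♙│2
1│♖ ♘ ♗ ♕ ♔ ♗ ♘ ♖│1
  ─────────────────
  a b c d e f g h


e8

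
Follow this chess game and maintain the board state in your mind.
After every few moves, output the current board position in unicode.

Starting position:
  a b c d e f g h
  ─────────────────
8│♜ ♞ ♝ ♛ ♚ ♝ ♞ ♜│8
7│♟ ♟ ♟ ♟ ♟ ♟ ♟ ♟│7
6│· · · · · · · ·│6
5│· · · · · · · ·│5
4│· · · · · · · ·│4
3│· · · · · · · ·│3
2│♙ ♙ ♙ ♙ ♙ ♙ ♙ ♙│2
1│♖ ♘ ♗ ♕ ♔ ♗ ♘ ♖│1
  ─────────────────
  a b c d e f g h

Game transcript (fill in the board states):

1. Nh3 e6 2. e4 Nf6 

  a b c d e f g h
  ─────────────────
8│♜ ♞ ♝ ♛ ♚ ♝ · ♜│8
7│♟ ♟ ♟ ♟ · ♟ ♟ ♟│7
6│· · · · ♟ ♞ · ·│6
5│· · · · · · · ·│5
4│· · · · ♙ · · ·│4
3│· · · · · · · ♘│3
2│♙ ♙ ♙ ♙ · ♙ ♙ ♙│2
1│♖ ♘ ♗ ♕ ♔ ♗ · ♖│1
  ─────────────────
  a b c d e f g h

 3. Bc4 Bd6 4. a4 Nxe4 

  a b c d e f g h
  ─────────────────
8│♜ ♞ ♝ ♛ ♚ · · ♜│8
7│♟ ♟ ♟ ♟ · ♟ ♟ ♟│7
6│· · · ♝ ♟ · · ·│6
5│· · · · · · · ·│5
4│♙ · ♗ · ♞ · · ·│4
3│· · · · · · · ♘│3
2│· ♙ ♙ ♙ · ♙ ♙ ♙│2
1│♖ ♘ ♗ ♕ ♔ · · ♖│1
  ─────────────────
  a b c d e f g h

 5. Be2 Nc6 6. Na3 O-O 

  a b c d e f g h
  ─────────────────
8│♜ · ♝ ♛ · ♜ ♚ ·│8
7│♟ ♟ ♟ ♟ · ♟ ♟ ♟│7
6│· · ♞ ♝ ♟ · · ·│6
5│· · · · · · · ·│5
4│♙ · · · ♞ · · ·│4
3│♘ · · · · · · ♘│3
2│· ♙ ♙ ♙ ♗ ♙ ♙ ♙│2
1│♖ · ♗ ♕ ♔ · · ♖│1
  ─────────────────
  a b c d e f g h

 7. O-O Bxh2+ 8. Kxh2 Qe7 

  a b c d e f g h
  ─────────────────
8│♜ · ♝ · · ♜ ♚ ·│8
7│♟ ♟ ♟ ♟ ♛ ♟ ♟ ♟│7
6│· · ♞ · ♟ · · ·│6
5│· · · · · · · ·│5
4│♙ · · · ♞ · · ·│4
3│♘ · · · · · · ♘│3
2│· ♙ ♙ ♙ ♗ ♙ ♙ ♔│2
1│♖ · ♗ ♕ · ♖ · ·│1
  ─────────────────
  a b c d e f g h



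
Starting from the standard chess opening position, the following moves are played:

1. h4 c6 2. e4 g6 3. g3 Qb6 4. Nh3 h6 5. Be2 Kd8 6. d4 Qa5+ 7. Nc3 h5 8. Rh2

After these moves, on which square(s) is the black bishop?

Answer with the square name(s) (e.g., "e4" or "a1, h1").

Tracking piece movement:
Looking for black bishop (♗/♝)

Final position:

  a b c d e f g h
  ─────────────────
8│♜ ♞ ♝ ♚ · ♝ ♞ ♜│8
7│♟ ♟ · ♟ ♟ ♟ · ·│7
6│· · ♟ · · · ♟ ·│6
5│♛ · · · · · · ♟│5
4│· · · ♙ ♙ · · ♙│4
3│· · ♘ · · · ♙ ♘│3
2│♙ ♙ ♙ · ♗ ♙ · ♖│2
1│♖ · ♗ ♕ ♔ · · ·│1
  ─────────────────
  a b c d e f g h


c8, f8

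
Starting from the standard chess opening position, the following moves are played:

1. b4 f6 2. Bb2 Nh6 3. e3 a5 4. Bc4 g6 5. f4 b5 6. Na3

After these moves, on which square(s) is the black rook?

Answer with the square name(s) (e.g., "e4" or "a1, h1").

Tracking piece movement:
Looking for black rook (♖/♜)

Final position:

  a b c d e f g h
  ─────────────────
8│♜ ♞ ♝ ♛ ♚ ♝ · ♜│8
7│· · ♟ ♟ ♟ · · ♟│7
6│· · · · · ♟ ♟ ♞│6
5│♟ ♟ · · · · · ·│5
4│· ♙ ♗ · · ♙ · ·│4
3│♘ · · · ♙ · · ·│3
2│♙ ♗ ♙ ♙ · · ♙ ♙│2
1│♖ · · ♕ ♔ · ♘ ♖│1
  ─────────────────
  a b c d e f g h


a8, h8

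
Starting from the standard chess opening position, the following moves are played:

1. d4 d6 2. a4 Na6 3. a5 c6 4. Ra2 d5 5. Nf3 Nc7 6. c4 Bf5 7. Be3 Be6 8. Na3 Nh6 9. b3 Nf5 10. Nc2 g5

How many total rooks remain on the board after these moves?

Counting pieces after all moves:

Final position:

  a b c d e f g h
  ─────────────────
8│♜ · · ♛ ♚ ♝ · ♜│8
7│♟ ♟ ♞ · ♟ ♟ · ♟│7
6│· · ♟ · ♝ · · ·│6
5│♙ · · ♟ · ♞ ♟ ·│5
4│· · ♙ ♙ · · · ·│4
3│· ♙ · · ♗ ♘ · ·│3
2│♖ · ♘ · ♙ ♙ ♙ ♙│2
1│· · · ♕ ♔ ♗ · ♖│1
  ─────────────────
  a b c d e f g h


4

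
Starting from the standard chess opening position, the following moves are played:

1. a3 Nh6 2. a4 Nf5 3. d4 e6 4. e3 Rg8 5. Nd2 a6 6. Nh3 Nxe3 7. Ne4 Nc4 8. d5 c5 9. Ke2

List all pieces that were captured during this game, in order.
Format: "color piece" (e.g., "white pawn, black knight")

Tracking captures:
  Nxe3: captured white pawn

white pawn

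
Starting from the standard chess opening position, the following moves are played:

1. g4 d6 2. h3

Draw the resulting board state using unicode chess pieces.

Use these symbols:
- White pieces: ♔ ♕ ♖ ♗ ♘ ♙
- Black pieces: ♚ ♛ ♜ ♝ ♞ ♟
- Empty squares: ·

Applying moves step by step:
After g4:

♜ ♞ ♝ ♛ ♚ ♝ ♞ ♜
♟ ♟ ♟ ♟ ♟ ♟ ♟ ♟
· · · · · · · ·
· · · · · · · ·
· · · · · · ♙ ·
· · · · · · · ·
♙ ♙ ♙ ♙ ♙ ♙ · ♙
♖ ♘ ♗ ♕ ♔ ♗ ♘ ♖


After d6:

♜ ♞ ♝ ♛ ♚ ♝ ♞ ♜
♟ ♟ ♟ · ♟ ♟ ♟ ♟
· · · ♟ · · · ·
· · · · · · · ·
· · · · · · ♙ ·
· · · · · · · ·
♙ ♙ ♙ ♙ ♙ ♙ · ♙
♖ ♘ ♗ ♕ ♔ ♗ ♘ ♖


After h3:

♜ ♞ ♝ ♛ ♚ ♝ ♞ ♜
♟ ♟ ♟ · ♟ ♟ ♟ ♟
· · · ♟ · · · ·
· · · · · · · ·
· · · · · · ♙ ·
· · · · · · · ♙
♙ ♙ ♙ ♙ ♙ ♙ · ·
♖ ♘ ♗ ♕ ♔ ♗ ♘ ♖



  a b c d e f g h
  ─────────────────
8│♜ ♞ ♝ ♛ ♚ ♝ ♞ ♜│8
7│♟ ♟ ♟ · ♟ ♟ ♟ ♟│7
6│· · · ♟ · · · ·│6
5│· · · · · · · ·│5
4│· · · · · · ♙ ·│4
3│· · · · · · · ♙│3
2│♙ ♙ ♙ ♙ ♙ ♙ · ·│2
1│♖ ♘ ♗ ♕ ♔ ♗ ♘ ♖│1
  ─────────────────
  a b c d e f g h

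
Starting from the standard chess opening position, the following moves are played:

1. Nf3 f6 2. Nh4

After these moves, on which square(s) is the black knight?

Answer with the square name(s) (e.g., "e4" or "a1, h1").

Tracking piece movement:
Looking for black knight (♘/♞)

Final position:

  a b c d e f g h
  ─────────────────
8│♜ ♞ ♝ ♛ ♚ ♝ ♞ ♜│8
7│♟ ♟ ♟ ♟ ♟ · ♟ ♟│7
6│· · · · · ♟ · ·│6
5│· · · · · · · ·│5
4│· · · · · · · ♘│4
3│· · · · · · · ·│3
2│♙ ♙ ♙ ♙ ♙ ♙ ♙ ♙│2
1│♖ ♘ ♗ ♕ ♔ ♗ · ♖│1
  ─────────────────
  a b c d e f g h


b8, g8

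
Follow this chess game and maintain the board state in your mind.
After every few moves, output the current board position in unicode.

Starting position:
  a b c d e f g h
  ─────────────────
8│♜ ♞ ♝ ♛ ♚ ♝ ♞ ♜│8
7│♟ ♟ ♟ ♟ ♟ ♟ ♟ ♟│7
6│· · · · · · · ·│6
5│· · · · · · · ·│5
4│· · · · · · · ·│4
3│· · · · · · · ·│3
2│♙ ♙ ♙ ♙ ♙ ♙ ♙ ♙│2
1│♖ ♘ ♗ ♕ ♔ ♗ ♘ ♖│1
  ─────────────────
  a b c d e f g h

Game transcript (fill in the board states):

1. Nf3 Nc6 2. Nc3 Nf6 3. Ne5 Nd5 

  a b c d e f g h
  ─────────────────
8│♜ · ♝ ♛ ♚ ♝ · ♜│8
7│♟ ♟ ♟ ♟ ♟ ♟ ♟ ♟│7
6│· · ♞ · · · · ·│6
5│· · · ♞ ♘ · · ·│5
4│· · · · · · · ·│4
3│· · ♘ · · · · ·│3
2│♙ ♙ ♙ ♙ ♙ ♙ ♙ ♙│2
1│♖ · ♗ ♕ ♔ ♗ · ♖│1
  ─────────────────
  a b c d e f g h

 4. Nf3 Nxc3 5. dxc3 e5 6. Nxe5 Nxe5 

  a b c d e f g h
  ─────────────────
8│♜ · ♝ ♛ ♚ ♝ · ♜│8
7│♟ ♟ ♟ ♟ · ♟ ♟ ♟│7
6│· · · · · · · ·│6
5│· · · · ♞ · · ·│5
4│· · · · · · · ·│4
3│· · ♙ · · · · ·│3
2│♙ ♙ ♙ · ♙ ♙ ♙ ♙│2
1│♖ · ♗ ♕ ♔ ♗ · ♖│1
  ─────────────────
  a b c d e f g h

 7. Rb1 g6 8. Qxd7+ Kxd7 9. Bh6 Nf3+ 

  a b c d e f g h
  ─────────────────
8│♜ · ♝ ♛ · ♝ · ♜│8
7│♟ ♟ ♟ ♚ · ♟ · ♟│7
6│· · · · · · ♟ ♗│6
5│· · · · · · · ·│5
4│· · · · · · · ·│4
3│· · ♙ · · ♞ · ·│3
2│♙ ♙ ♙ · ♙ ♙ ♙ ♙│2
1│· ♖ · · ♔ ♗ · ♖│1
  ─────────────────
  a b c d e f g h

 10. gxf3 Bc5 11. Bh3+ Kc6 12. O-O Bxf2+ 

  a b c d e f g h
  ─────────────────
8│♜ · ♝ ♛ · · · ♜│8
7│♟ ♟ ♟ · · ♟ · ♟│7
6│· · ♚ · · · ♟ ♗│6
5│· · · · · · · ·│5
4│· · · · · · · ·│4
3│· · ♙ · · ♙ · ♗│3
2│♙ ♙ ♙ · ♙ ♝ · ♙│2
1│· ♖ · · · ♖ ♔ ·│1
  ─────────────────
  a b c d e f g h



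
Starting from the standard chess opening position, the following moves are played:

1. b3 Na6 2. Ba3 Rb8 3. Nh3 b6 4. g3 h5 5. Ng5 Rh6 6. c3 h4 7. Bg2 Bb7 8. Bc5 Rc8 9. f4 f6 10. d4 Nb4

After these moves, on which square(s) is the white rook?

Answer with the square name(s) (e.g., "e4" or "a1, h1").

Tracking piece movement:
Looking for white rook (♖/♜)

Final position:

  a b c d e f g h
  ─────────────────
8│· · ♜ ♛ ♚ ♝ ♞ ·│8
7│♟ ♝ ♟ ♟ ♟ · ♟ ·│7
6│· ♟ · · · ♟ · ♜│6
5│· · ♗ · · · ♘ ·│5
4│· ♞ · ♙ · ♙ · ♟│4
3│· ♙ ♙ · · · ♙ ·│3
2│♙ · · · ♙ · ♗ ♙│2
1│♖ ♘ · ♕ ♔ · · ♖│1
  ─────────────────
  a b c d e f g h


a1, h1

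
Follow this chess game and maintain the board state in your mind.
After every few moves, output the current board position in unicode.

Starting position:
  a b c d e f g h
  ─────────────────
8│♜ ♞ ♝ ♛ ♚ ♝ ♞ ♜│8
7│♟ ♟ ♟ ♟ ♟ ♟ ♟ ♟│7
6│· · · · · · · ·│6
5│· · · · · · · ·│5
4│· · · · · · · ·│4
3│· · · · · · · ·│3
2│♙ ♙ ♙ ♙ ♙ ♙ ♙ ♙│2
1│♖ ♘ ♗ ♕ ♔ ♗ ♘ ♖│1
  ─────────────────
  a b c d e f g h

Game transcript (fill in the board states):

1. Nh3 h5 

  a b c d e f g h
  ─────────────────
8│♜ ♞ ♝ ♛ ♚ ♝ ♞ ♜│8
7│♟ ♟ ♟ ♟ ♟ ♟ ♟ ·│7
6│· · · · · · · ·│6
5│· · · · · · · ♟│5
4│· · · · · · · ·│4
3│· · · · · · · ♘│3
2│♙ ♙ ♙ ♙ ♙ ♙ ♙ ♙│2
1│♖ ♘ ♗ ♕ ♔ ♗ · ♖│1
  ─────────────────
  a b c d e f g h

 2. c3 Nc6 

  a b c d e f g h
  ─────────────────
8│♜ · ♝ ♛ ♚ ♝ ♞ ♜│8
7│♟ ♟ ♟ ♟ ♟ ♟ ♟ ·│7
6│· · ♞ · · · · ·│6
5│· · · · · · · ♟│5
4│· · · · · · · ·│4
3│· · ♙ · · · · ♘│3
2│♙ ♙ · ♙ ♙ ♙ ♙ ♙│2
1│♖ ♘ ♗ ♕ ♔ ♗ · ♖│1
  ─────────────────
  a b c d e f g h

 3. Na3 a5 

  a b c d e f g h
  ─────────────────
8│♜ · ♝ ♛ ♚ ♝ ♞ ♜│8
7│· ♟ ♟ ♟ ♟ ♟ ♟ ·│7
6│· · ♞ · · · · ·│6
5│♟ · · · · · · ♟│5
4│· · · · · · · ·│4
3│♘ · ♙ · · · · ♘│3
2│♙ ♙ · ♙ ♙ ♙ ♙ ♙│2
1│♖ · ♗ ♕ ♔ ♗ · ♖│1
  ─────────────────
  a b c d e f g h

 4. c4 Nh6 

  a b c d e f g h
  ─────────────────
8│♜ · ♝ ♛ ♚ ♝ · ♜│8
7│· ♟ ♟ ♟ ♟ ♟ ♟ ·│7
6│· · ♞ · · · · ♞│6
5│♟ · · · · · · ♟│5
4│· · ♙ · · · · ·│4
3│♘ · · · · · · ♘│3
2│♙ ♙ · ♙ ♙ ♙ ♙ ♙│2
1│♖ · ♗ ♕ ♔ ♗ · ♖│1
  ─────────────────
  a b c d e f g h

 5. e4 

  a b c d e f g h
  ─────────────────
8│♜ · ♝ ♛ ♚ ♝ · ♜│8
7│· ♟ ♟ ♟ ♟ ♟ ♟ ·│7
6│· · ♞ · · · · ♞│6
5│♟ · · · · · · ♟│5
4│· · ♙ · ♙ · · ·│4
3│♘ · · · · · · ♘│3
2│♙ ♙ · ♙ · ♙ ♙ ♙│2
1│♖ · ♗ ♕ ♔ ♗ · ♖│1
  ─────────────────
  a b c d e f g h


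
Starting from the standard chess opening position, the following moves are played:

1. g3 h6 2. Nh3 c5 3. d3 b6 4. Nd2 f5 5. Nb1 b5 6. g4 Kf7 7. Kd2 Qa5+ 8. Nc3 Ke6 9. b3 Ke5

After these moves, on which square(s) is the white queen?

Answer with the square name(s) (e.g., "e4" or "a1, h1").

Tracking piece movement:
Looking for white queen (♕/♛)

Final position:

  a b c d e f g h
  ─────────────────
8│♜ ♞ ♝ · · ♝ ♞ ♜│8
7│♟ · · ♟ ♟ · ♟ ·│7
6│· · · · · · · ♟│6
5│♛ ♟ ♟ · ♚ ♟ · ·│5
4│· · · · · · ♙ ·│4
3│· ♙ ♘ ♙ · · · ♘│3
2│♙ · ♙ ♔ ♙ ♙ · ♙│2
1│♖ · ♗ ♕ · ♗ · ♖│1
  ─────────────────
  a b c d e f g h


d1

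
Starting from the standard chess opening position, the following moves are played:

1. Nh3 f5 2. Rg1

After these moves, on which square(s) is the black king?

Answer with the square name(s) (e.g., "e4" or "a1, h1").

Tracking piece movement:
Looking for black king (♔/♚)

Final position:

  a b c d e f g h
  ─────────────────
8│♜ ♞ ♝ ♛ ♚ ♝ ♞ ♜│8
7│♟ ♟ ♟ ♟ ♟ · ♟ ♟│7
6│· · · · · · · ·│6
5│· · · · · ♟ · ·│5
4│· · · · · · · ·│4
3│· · · · · · · ♘│3
2│♙ ♙ ♙ ♙ ♙ ♙ ♙ ♙│2
1│♖ ♘ ♗ ♕ ♔ ♗ ♖ ·│1
  ─────────────────
  a b c d e f g h


e8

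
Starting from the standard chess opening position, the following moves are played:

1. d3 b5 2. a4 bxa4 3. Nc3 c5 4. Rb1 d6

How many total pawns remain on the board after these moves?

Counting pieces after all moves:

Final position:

  a b c d e f g h
  ─────────────────
8│♜ ♞ ♝ ♛ ♚ ♝ ♞ ♜│8
7│♟ · · · ♟ ♟ ♟ ♟│7
6│· · · ♟ · · · ·│6
5│· · ♟ · · · · ·│5
4│♟ · · · · · · ·│4
3│· · ♘ ♙ · · · ·│3
2│· ♙ ♙ · ♙ ♙ ♙ ♙│2
1│· ♖ ♗ ♕ ♔ ♗ ♘ ♖│1
  ─────────────────
  a b c d e f g h


15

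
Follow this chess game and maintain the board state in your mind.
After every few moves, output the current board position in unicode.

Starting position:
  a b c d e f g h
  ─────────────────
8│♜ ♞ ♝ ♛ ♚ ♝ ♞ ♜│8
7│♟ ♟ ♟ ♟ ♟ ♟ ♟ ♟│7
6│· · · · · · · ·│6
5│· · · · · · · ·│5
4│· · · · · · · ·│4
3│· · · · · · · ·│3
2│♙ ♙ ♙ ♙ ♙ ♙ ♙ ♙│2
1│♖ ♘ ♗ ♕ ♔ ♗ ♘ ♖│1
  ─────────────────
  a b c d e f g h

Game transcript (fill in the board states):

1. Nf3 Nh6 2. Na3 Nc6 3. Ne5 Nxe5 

  a b c d e f g h
  ─────────────────
8│♜ · ♝ ♛ ♚ ♝ · ♜│8
7│♟ ♟ ♟ ♟ ♟ ♟ ♟ ♟│7
6│· · · · · · · ♞│6
5│· · · · ♞ · · ·│5
4│· · · · · · · ·│4
3│♘ · · · · · · ·│3
2│♙ ♙ ♙ ♙ ♙ ♙ ♙ ♙│2
1│♖ · ♗ ♕ ♔ ♗ · ♖│1
  ─────────────────
  a b c d e f g h

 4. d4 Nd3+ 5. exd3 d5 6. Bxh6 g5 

  a b c d e f g h
  ─────────────────
8│♜ · ♝ ♛ ♚ ♝ · ♜│8
7│♟ ♟ ♟ · ♟ ♟ · ♟│7
6│· · · · · · · ♗│6
5│· · · ♟ · · ♟ ·│5
4│· · · ♙ · · · ·│4
3│♘ · · ♙ · · · ·│3
2│♙ ♙ ♙ · · ♙ ♙ ♙│2
1│♖ · · ♕ ♔ ♗ · ♖│1
  ─────────────────
  a b c d e f g h

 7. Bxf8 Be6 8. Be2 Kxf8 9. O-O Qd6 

  a b c d e f g h
  ─────────────────
8│♜ · · · · ♚ · ♜│8
7│♟ ♟ ♟ · ♟ ♟ · ♟│7
6│· · · ♛ ♝ · · ·│6
5│· · · ♟ · · ♟ ·│5
4│· · · ♙ · · · ·│4
3│♘ · · ♙ · · · ·│3
2│♙ ♙ ♙ · ♗ ♙ ♙ ♙│2
1│♖ · · ♕ · ♖ ♔ ·│1
  ─────────────────
  a b c d e f g h

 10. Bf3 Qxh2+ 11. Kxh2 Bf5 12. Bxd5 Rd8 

  a b c d e f g h
  ─────────────────
8│· · · ♜ · ♚ · ♜│8
7│♟ ♟ ♟ · ♟ ♟ · ♟│7
6│· · · · · · · ·│6
5│· · · ♗ · ♝ ♟ ·│5
4│· · · ♙ · · · ·│4
3│♘ · · ♙ · · · ·│3
2│♙ ♙ ♙ · · ♙ ♙ ♔│2
1│♖ · · ♕ · ♖ · ·│1
  ─────────────────
  a b c d e f g h

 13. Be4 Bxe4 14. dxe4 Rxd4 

  a b c d e f g h
  ─────────────────
8│· · · · · ♚ · ♜│8
7│♟ ♟ ♟ · ♟ ♟ · ♟│7
6│· · · · · · · ·│6
5│· · · · · · ♟ ·│5
4│· · · ♜ ♙ · · ·│4
3│♘ · · · · · · ·│3
2│♙ ♙ ♙ · · ♙ ♙ ♔│2
1│♖ · · ♕ · ♖ · ·│1
  ─────────────────
  a b c d e f g h


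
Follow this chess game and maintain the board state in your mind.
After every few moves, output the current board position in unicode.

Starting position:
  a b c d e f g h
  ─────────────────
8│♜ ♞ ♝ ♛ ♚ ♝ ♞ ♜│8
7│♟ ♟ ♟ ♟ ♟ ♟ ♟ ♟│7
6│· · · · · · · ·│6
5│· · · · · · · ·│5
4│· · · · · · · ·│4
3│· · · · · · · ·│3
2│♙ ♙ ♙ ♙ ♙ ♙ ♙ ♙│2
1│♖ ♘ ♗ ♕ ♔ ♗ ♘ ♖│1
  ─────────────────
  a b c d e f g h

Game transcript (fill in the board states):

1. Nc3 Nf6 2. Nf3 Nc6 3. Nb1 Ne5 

  a b c d e f g h
  ─────────────────
8│♜ · ♝ ♛ ♚ ♝ · ♜│8
7│♟ ♟ ♟ ♟ ♟ ♟ ♟ ♟│7
6│· · · · · ♞ · ·│6
5│· · · · ♞ · · ·│5
4│· · · · · · · ·│4
3│· · · · · ♘ · ·│3
2│♙ ♙ ♙ ♙ ♙ ♙ ♙ ♙│2
1│♖ ♘ ♗ ♕ ♔ ♗ · ♖│1
  ─────────────────
  a b c d e f g h

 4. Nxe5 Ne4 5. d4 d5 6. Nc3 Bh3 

  a b c d e f g h
  ─────────────────
8│♜ · · ♛ ♚ ♝ · ♜│8
7│♟ ♟ ♟ · ♟ ♟ ♟ ♟│7
6│· · · · · · · ·│6
5│· · · ♟ ♘ · · ·│5
4│· · · ♙ ♞ · · ·│4
3│· · ♘ · · · · ♝│3
2│♙ ♙ ♙ · ♙ ♙ ♙ ♙│2
1│♖ · ♗ ♕ ♔ ♗ · ♖│1
  ─────────────────
  a b c d e f g h

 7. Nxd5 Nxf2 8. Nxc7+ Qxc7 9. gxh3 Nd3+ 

  a b c d e f g h
  ─────────────────
8│♜ · · · ♚ ♝ · ♜│8
7│♟ ♟ ♛ · ♟ ♟ ♟ ♟│7
6│· · · · · · · ·│6
5│· · · · ♘ · · ·│5
4│· · · ♙ · · · ·│4
3│· · · ♞ · · · ♙│3
2│♙ ♙ ♙ · ♙ · · ♙│2
1│♖ · ♗ ♕ ♔ ♗ · ♖│1
  ─────────────────
  a b c d e f g h

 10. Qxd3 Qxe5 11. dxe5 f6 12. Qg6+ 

  a b c d e f g h
  ─────────────────
8│♜ · · · ♚ ♝ · ♜│8
7│♟ ♟ · · ♟ · ♟ ♟│7
6│· · · · · ♟ ♕ ·│6
5│· · · · ♙ · · ·│5
4│· · · · · · · ·│4
3│· · · · · · · ♙│3
2│♙ ♙ ♙ · ♙ · · ♙│2
1│♖ · ♗ · ♔ ♗ · ♖│1
  ─────────────────
  a b c d e f g h


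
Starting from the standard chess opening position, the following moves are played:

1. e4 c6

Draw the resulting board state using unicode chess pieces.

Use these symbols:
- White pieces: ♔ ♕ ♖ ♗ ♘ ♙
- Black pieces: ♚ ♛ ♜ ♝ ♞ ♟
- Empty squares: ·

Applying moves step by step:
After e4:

♜ ♞ ♝ ♛ ♚ ♝ ♞ ♜
♟ ♟ ♟ ♟ ♟ ♟ ♟ ♟
· · · · · · · ·
· · · · · · · ·
· · · · ♙ · · ·
· · · · · · · ·
♙ ♙ ♙ ♙ · ♙ ♙ ♙
♖ ♘ ♗ ♕ ♔ ♗ ♘ ♖


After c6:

♜ ♞ ♝ ♛ ♚ ♝ ♞ ♜
♟ ♟ · ♟ ♟ ♟ ♟ ♟
· · ♟ · · · · ·
· · · · · · · ·
· · · · ♙ · · ·
· · · · · · · ·
♙ ♙ ♙ ♙ · ♙ ♙ ♙
♖ ♘ ♗ ♕ ♔ ♗ ♘ ♖



  a b c d e f g h
  ─────────────────
8│♜ ♞ ♝ ♛ ♚ ♝ ♞ ♜│8
7│♟ ♟ · ♟ ♟ ♟ ♟ ♟│7
6│· · ♟ · · · · ·│6
5│· · · · · · · ·│5
4│· · · · ♙ · · ·│4
3│· · · · · · · ·│3
2│♙ ♙ ♙ ♙ · ♙ ♙ ♙│2
1│♖ ♘ ♗ ♕ ♔ ♗ ♘ ♖│1
  ─────────────────
  a b c d e f g h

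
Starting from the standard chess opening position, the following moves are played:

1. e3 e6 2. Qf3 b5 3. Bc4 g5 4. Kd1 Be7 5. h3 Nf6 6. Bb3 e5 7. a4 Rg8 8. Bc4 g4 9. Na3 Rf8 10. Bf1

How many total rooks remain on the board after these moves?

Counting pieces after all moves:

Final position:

  a b c d e f g h
  ─────────────────
8│♜ ♞ ♝ ♛ ♚ ♜ · ·│8
7│♟ · ♟ ♟ ♝ ♟ · ♟│7
6│· · · · · ♞ · ·│6
5│· ♟ · · ♟ · · ·│5
4│♙ · · · · · ♟ ·│4
3│♘ · · · ♙ ♕ · ♙│3
2│· ♙ ♙ ♙ · ♙ ♙ ·│2
1│♖ · ♗ ♔ · ♗ ♘ ♖│1
  ─────────────────
  a b c d e f g h


4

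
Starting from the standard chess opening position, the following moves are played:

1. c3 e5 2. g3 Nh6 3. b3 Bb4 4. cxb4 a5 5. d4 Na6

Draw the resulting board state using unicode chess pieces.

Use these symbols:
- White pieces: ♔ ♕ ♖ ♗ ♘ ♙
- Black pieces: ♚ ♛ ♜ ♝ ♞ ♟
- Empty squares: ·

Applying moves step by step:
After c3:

♜ ♞ ♝ ♛ ♚ ♝ ♞ ♜
♟ ♟ ♟ ♟ ♟ ♟ ♟ ♟
· · · · · · · ·
· · · · · · · ·
· · · · · · · ·
· · ♙ · · · · ·
♙ ♙ · ♙ ♙ ♙ ♙ ♙
♖ ♘ ♗ ♕ ♔ ♗ ♘ ♖


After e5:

♜ ♞ ♝ ♛ ♚ ♝ ♞ ♜
♟ ♟ ♟ ♟ · ♟ ♟ ♟
· · · · · · · ·
· · · · ♟ · · ·
· · · · · · · ·
· · ♙ · · · · ·
♙ ♙ · ♙ ♙ ♙ ♙ ♙
♖ ♘ ♗ ♕ ♔ ♗ ♘ ♖


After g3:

♜ ♞ ♝ ♛ ♚ ♝ ♞ ♜
♟ ♟ ♟ ♟ · ♟ ♟ ♟
· · · · · · · ·
· · · · ♟ · · ·
· · · · · · · ·
· · ♙ · · · ♙ ·
♙ ♙ · ♙ ♙ ♙ · ♙
♖ ♘ ♗ ♕ ♔ ♗ ♘ ♖


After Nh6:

♜ ♞ ♝ ♛ ♚ ♝ · ♜
♟ ♟ ♟ ♟ · ♟ ♟ ♟
· · · · · · · ♞
· · · · ♟ · · ·
· · · · · · · ·
· · ♙ · · · ♙ ·
♙ ♙ · ♙ ♙ ♙ · ♙
♖ ♘ ♗ ♕ ♔ ♗ ♘ ♖


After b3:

♜ ♞ ♝ ♛ ♚ ♝ · ♜
♟ ♟ ♟ ♟ · ♟ ♟ ♟
· · · · · · · ♞
· · · · ♟ · · ·
· · · · · · · ·
· ♙ ♙ · · · ♙ ·
♙ · · ♙ ♙ ♙ · ♙
♖ ♘ ♗ ♕ ♔ ♗ ♘ ♖


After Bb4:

♜ ♞ ♝ ♛ ♚ · · ♜
♟ ♟ ♟ ♟ · ♟ ♟ ♟
· · · · · · · ♞
· · · · ♟ · · ·
· ♝ · · · · · ·
· ♙ ♙ · · · ♙ ·
♙ · · ♙ ♙ ♙ · ♙
♖ ♘ ♗ ♕ ♔ ♗ ♘ ♖


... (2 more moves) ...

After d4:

♜ ♞ ♝ ♛ ♚ · · ♜
· ♟ ♟ ♟ · ♟ ♟ ♟
· · · · · · · ♞
♟ · · · ♟ · · ·
· ♙ · ♙ · · · ·
· ♙ · · · · ♙ ·
♙ · · · ♙ ♙ · ♙
♖ ♘ ♗ ♕ ♔ ♗ ♘ ♖


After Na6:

♜ · ♝ ♛ ♚ · · ♜
· ♟ ♟ ♟ · ♟ ♟ ♟
♞ · · · · · · ♞
♟ · · · ♟ · · ·
· ♙ · ♙ · · · ·
· ♙ · · · · ♙ ·
♙ · · · ♙ ♙ · ♙
♖ ♘ ♗ ♕ ♔ ♗ ♘ ♖



  a b c d e f g h
  ─────────────────
8│♜ · ♝ ♛ ♚ · · ♜│8
7│· ♟ ♟ ♟ · ♟ ♟ ♟│7
6│♞ · · · · · · ♞│6
5│♟ · · · ♟ · · ·│5
4│· ♙ · ♙ · · · ·│4
3│· ♙ · · · · ♙ ·│3
2│♙ · · · ♙ ♙ · ♙│2
1│♖ ♘ ♗ ♕ ♔ ♗ ♘ ♖│1
  ─────────────────
  a b c d e f g h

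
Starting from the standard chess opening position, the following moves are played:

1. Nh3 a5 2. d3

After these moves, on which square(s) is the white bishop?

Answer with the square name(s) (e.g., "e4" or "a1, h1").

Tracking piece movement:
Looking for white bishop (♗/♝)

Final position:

  a b c d e f g h
  ─────────────────
8│♜ ♞ ♝ ♛ ♚ ♝ ♞ ♜│8
7│· ♟ ♟ ♟ ♟ ♟ ♟ ♟│7
6│· · · · · · · ·│6
5│♟ · · · · · · ·│5
4│· · · · · · · ·│4
3│· · · ♙ · · · ♘│3
2│♙ ♙ ♙ · ♙ ♙ ♙ ♙│2
1│♖ ♘ ♗ ♕ ♔ ♗ · ♖│1
  ─────────────────
  a b c d e f g h


c1, f1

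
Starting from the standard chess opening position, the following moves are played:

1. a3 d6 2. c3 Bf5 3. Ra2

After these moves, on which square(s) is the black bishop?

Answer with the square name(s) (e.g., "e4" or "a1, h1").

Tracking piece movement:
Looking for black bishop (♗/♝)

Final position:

  a b c d e f g h
  ─────────────────
8│♜ ♞ · ♛ ♚ ♝ ♞ ♜│8
7│♟ ♟ ♟ · ♟ ♟ ♟ ♟│7
6│· · · ♟ · · · ·│6
5│· · · · · ♝ · ·│5
4│· · · · · · · ·│4
3│♙ · ♙ · · · · ·│3
2│♖ ♙ · ♙ ♙ ♙ ♙ ♙│2
1│· ♘ ♗ ♕ ♔ ♗ ♘ ♖│1
  ─────────────────
  a b c d e f g h


f5, f8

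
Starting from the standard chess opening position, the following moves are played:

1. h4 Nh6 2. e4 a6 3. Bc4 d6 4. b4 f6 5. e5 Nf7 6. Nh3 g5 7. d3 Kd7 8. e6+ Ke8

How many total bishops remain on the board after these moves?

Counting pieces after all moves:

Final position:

  a b c d e f g h
  ─────────────────
8│♜ ♞ ♝ ♛ ♚ ♝ · ♜│8
7│· ♟ ♟ · ♟ ♞ · ♟│7
6│♟ · · ♟ ♙ ♟ · ·│6
5│· · · · · · ♟ ·│5
4│· ♙ ♗ · · · · ♙│4
3│· · · ♙ · · · ♘│3
2│♙ · ♙ · · ♙ ♙ ·│2
1│♖ ♘ ♗ ♕ ♔ · · ♖│1
  ─────────────────
  a b c d e f g h


4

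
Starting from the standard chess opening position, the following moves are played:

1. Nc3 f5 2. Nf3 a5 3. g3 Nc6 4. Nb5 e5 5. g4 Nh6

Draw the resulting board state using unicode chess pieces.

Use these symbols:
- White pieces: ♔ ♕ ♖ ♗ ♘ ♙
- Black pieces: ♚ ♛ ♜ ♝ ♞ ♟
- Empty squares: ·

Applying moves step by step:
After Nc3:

♜ ♞ ♝ ♛ ♚ ♝ ♞ ♜
♟ ♟ ♟ ♟ ♟ ♟ ♟ ♟
· · · · · · · ·
· · · · · · · ·
· · · · · · · ·
· · ♘ · · · · ·
♙ ♙ ♙ ♙ ♙ ♙ ♙ ♙
♖ · ♗ ♕ ♔ ♗ ♘ ♖


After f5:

♜ ♞ ♝ ♛ ♚ ♝ ♞ ♜
♟ ♟ ♟ ♟ ♟ · ♟ ♟
· · · · · · · ·
· · · · · ♟ · ·
· · · · · · · ·
· · ♘ · · · · ·
♙ ♙ ♙ ♙ ♙ ♙ ♙ ♙
♖ · ♗ ♕ ♔ ♗ ♘ ♖


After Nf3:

♜ ♞ ♝ ♛ ♚ ♝ ♞ ♜
♟ ♟ ♟ ♟ ♟ · ♟ ♟
· · · · · · · ·
· · · · · ♟ · ·
· · · · · · · ·
· · ♘ · · ♘ · ·
♙ ♙ ♙ ♙ ♙ ♙ ♙ ♙
♖ · ♗ ♕ ♔ ♗ · ♖


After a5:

♜ ♞ ♝ ♛ ♚ ♝ ♞ ♜
· ♟ ♟ ♟ ♟ · ♟ ♟
· · · · · · · ·
♟ · · · · ♟ · ·
· · · · · · · ·
· · ♘ · · ♘ · ·
♙ ♙ ♙ ♙ ♙ ♙ ♙ ♙
♖ · ♗ ♕ ♔ ♗ · ♖


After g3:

♜ ♞ ♝ ♛ ♚ ♝ ♞ ♜
· ♟ ♟ ♟ ♟ · ♟ ♟
· · · · · · · ·
♟ · · · · ♟ · ·
· · · · · · · ·
· · ♘ · · ♘ ♙ ·
♙ ♙ ♙ ♙ ♙ ♙ · ♙
♖ · ♗ ♕ ♔ ♗ · ♖


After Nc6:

♜ · ♝ ♛ ♚ ♝ ♞ ♜
· ♟ ♟ ♟ ♟ · ♟ ♟
· · ♞ · · · · ·
♟ · · · · ♟ · ·
· · · · · · · ·
· · ♘ · · ♘ ♙ ·
♙ ♙ ♙ ♙ ♙ ♙ · ♙
♖ · ♗ ♕ ♔ ♗ · ♖


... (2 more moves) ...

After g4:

♜ · ♝ ♛ ♚ ♝ ♞ ♜
· ♟ ♟ ♟ · · ♟ ♟
· · ♞ · · · · ·
♟ ♘ · · ♟ ♟ · ·
· · · · · · ♙ ·
· · · · · ♘ · ·
♙ ♙ ♙ ♙ ♙ ♙ · ♙
♖ · ♗ ♕ ♔ ♗ · ♖


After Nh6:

♜ · ♝ ♛ ♚ ♝ · ♜
· ♟ ♟ ♟ · · ♟ ♟
· · ♞ · · · · ♞
♟ ♘ · · ♟ ♟ · ·
· · · · · · ♙ ·
· · · · · ♘ · ·
♙ ♙ ♙ ♙ ♙ ♙ · ♙
♖ · ♗ ♕ ♔ ♗ · ♖



  a b c d e f g h
  ─────────────────
8│♜ · ♝ ♛ ♚ ♝ · ♜│8
7│· ♟ ♟ ♟ · · ♟ ♟│7
6│· · ♞ · · · · ♞│6
5│♟ ♘ · · ♟ ♟ · ·│5
4│· · · · · · ♙ ·│4
3│· · · · · ♘ · ·│3
2│♙ ♙ ♙ ♙ ♙ ♙ · ♙│2
1│♖ · ♗ ♕ ♔ ♗ · ♖│1
  ─────────────────
  a b c d e f g h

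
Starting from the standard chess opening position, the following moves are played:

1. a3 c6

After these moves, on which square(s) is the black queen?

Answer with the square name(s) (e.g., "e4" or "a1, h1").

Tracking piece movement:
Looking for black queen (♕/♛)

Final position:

  a b c d e f g h
  ─────────────────
8│♜ ♞ ♝ ♛ ♚ ♝ ♞ ♜│8
7│♟ ♟ · ♟ ♟ ♟ ♟ ♟│7
6│· · ♟ · · · · ·│6
5│· · · · · · · ·│5
4│· · · · · · · ·│4
3│♙ · · · · · · ·│3
2│· ♙ ♙ ♙ ♙ ♙ ♙ ♙│2
1│♖ ♘ ♗ ♕ ♔ ♗ ♘ ♖│1
  ─────────────────
  a b c d e f g h


d8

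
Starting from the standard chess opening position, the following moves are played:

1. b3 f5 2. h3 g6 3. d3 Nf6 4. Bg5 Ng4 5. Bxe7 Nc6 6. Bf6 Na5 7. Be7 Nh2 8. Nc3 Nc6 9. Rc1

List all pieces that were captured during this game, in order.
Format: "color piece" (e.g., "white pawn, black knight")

Tracking captures:
  Bxe7: captured black pawn

black pawn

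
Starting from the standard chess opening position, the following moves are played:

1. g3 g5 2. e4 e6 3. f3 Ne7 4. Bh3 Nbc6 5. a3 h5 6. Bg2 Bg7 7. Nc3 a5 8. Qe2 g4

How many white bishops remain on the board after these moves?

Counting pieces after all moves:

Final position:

  a b c d e f g h
  ─────────────────
8│♜ · ♝ ♛ ♚ · · ♜│8
7│· ♟ ♟ ♟ ♞ ♟ ♝ ·│7
6│· · ♞ · ♟ · · ·│6
5│♟ · · · · · · ♟│5
4│· · · · ♙ · ♟ ·│4
3│♙ · ♘ · · ♙ ♙ ·│3
2│· ♙ ♙ ♙ ♕ · ♗ ♙│2
1│♖ · ♗ · ♔ · ♘ ♖│1
  ─────────────────
  a b c d e f g h


2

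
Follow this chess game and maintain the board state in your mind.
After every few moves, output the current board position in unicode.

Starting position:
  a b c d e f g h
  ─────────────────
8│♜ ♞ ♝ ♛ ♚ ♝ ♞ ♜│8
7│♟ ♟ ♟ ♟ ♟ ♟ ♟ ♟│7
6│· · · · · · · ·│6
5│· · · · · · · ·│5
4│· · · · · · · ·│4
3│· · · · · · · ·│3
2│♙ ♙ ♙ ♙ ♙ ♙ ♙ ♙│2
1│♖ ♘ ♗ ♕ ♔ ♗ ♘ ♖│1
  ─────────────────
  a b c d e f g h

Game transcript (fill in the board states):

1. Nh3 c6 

  a b c d e f g h
  ─────────────────
8│♜ ♞ ♝ ♛ ♚ ♝ ♞ ♜│8
7│♟ ♟ · ♟ ♟ ♟ ♟ ♟│7
6│· · ♟ · · · · ·│6
5│· · · · · · · ·│5
4│· · · · · · · ·│4
3│· · · · · · · ♘│3
2│♙ ♙ ♙ ♙ ♙ ♙ ♙ ♙│2
1│♖ ♘ ♗ ♕ ♔ ♗ · ♖│1
  ─────────────────
  a b c d e f g h

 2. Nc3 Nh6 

  a b c d e f g h
  ─────────────────
8│♜ ♞ ♝ ♛ ♚ ♝ · ♜│8
7│♟ ♟ · ♟ ♟ ♟ ♟ ♟│7
6│· · ♟ · · · · ♞│6
5│· · · · · · · ·│5
4│· · · · · · · ·│4
3│· · ♘ · · · · ♘│3
2│♙ ♙ ♙ ♙ ♙ ♙ ♙ ♙│2
1│♖ · ♗ ♕ ♔ ♗ · ♖│1
  ─────────────────
  a b c d e f g h

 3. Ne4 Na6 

  a b c d e f g h
  ─────────────────
8│♜ · ♝ ♛ ♚ ♝ · ♜│8
7│♟ ♟ · ♟ ♟ ♟ ♟ ♟│7
6│♞ · ♟ · · · · ♞│6
5│· · · · · · · ·│5
4│· · · · ♘ · · ·│4
3│· · · · · · · ♘│3
2│♙ ♙ ♙ ♙ ♙ ♙ ♙ ♙│2
1│♖ · ♗ ♕ ♔ ♗ · ♖│1
  ─────────────────
  a b c d e f g h

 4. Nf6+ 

  a b c d e f g h
  ─────────────────
8│♜ · ♝ ♛ ♚ ♝ · ♜│8
7│♟ ♟ · ♟ ♟ ♟ ♟ ♟│7
6│♞ · ♟ · · ♘ · ♞│6
5│· · · · · · · ·│5
4│· · · · · · · ·│4
3│· · · · · · · ♘│3
2│♙ ♙ ♙ ♙ ♙ ♙ ♙ ♙│2
1│♖ · ♗ ♕ ♔ ♗ · ♖│1
  ─────────────────
  a b c d e f g h


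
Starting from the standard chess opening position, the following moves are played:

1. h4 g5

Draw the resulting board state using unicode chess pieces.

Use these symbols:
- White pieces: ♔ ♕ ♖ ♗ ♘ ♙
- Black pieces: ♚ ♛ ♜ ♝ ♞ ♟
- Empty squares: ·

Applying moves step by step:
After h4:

♜ ♞ ♝ ♛ ♚ ♝ ♞ ♜
♟ ♟ ♟ ♟ ♟ ♟ ♟ ♟
· · · · · · · ·
· · · · · · · ·
· · · · · · · ♙
· · · · · · · ·
♙ ♙ ♙ ♙ ♙ ♙ ♙ ·
♖ ♘ ♗ ♕ ♔ ♗ ♘ ♖


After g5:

♜ ♞ ♝ ♛ ♚ ♝ ♞ ♜
♟ ♟ ♟ ♟ ♟ ♟ · ♟
· · · · · · · ·
· · · · · · ♟ ·
· · · · · · · ♙
· · · · · · · ·
♙ ♙ ♙ ♙ ♙ ♙ ♙ ·
♖ ♘ ♗ ♕ ♔ ♗ ♘ ♖



  a b c d e f g h
  ─────────────────
8│♜ ♞ ♝ ♛ ♚ ♝ ♞ ♜│8
7│♟ ♟ ♟ ♟ ♟ ♟ · ♟│7
6│· · · · · · · ·│6
5│· · · · · · ♟ ·│5
4│· · · · · · · ♙│4
3│· · · · · · · ·│3
2│♙ ♙ ♙ ♙ ♙ ♙ ♙ ·│2
1│♖ ♘ ♗ ♕ ♔ ♗ ♘ ♖│1
  ─────────────────
  a b c d e f g h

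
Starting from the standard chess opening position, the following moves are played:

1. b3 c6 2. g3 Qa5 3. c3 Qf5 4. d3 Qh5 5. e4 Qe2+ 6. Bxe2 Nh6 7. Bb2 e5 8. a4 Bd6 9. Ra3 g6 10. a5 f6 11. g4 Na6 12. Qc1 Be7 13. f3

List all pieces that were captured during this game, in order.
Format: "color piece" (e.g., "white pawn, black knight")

Tracking captures:
  Bxe2: captured black queen

black queen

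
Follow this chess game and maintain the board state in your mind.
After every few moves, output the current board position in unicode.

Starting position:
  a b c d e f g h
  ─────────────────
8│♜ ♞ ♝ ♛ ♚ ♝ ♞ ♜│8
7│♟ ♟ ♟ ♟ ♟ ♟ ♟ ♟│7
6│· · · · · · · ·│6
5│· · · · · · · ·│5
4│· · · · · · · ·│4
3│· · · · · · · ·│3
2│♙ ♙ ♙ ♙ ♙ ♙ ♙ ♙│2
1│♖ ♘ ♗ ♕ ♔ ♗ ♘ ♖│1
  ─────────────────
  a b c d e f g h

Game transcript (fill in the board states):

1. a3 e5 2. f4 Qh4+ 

  a b c d e f g h
  ─────────────────
8│♜ ♞ ♝ · ♚ ♝ ♞ ♜│8
7│♟ ♟ ♟ ♟ · ♟ ♟ ♟│7
6│· · · · · · · ·│6
5│· · · · ♟ · · ·│5
4│· · · · · ♙ · ♛│4
3│♙ · · · · · · ·│3
2│· ♙ ♙ ♙ ♙ · ♙ ♙│2
1│♖ ♘ ♗ ♕ ♔ ♗ ♘ ♖│1
  ─────────────────
  a b c d e f g h

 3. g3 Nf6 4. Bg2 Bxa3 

  a b c d e f g h
  ─────────────────
8│♜ ♞ ♝ · ♚ · · ♜│8
7│♟ ♟ ♟ ♟ · ♟ ♟ ♟│7
6│· · · · · ♞ · ·│6
5│· · · · ♟ · · ·│5
4│· · · · · ♙ · ♛│4
3│♝ · · · · · ♙ ·│3
2│· ♙ ♙ ♙ ♙ · ♗ ♙│2
1│♖ ♘ ♗ ♕ ♔ · ♘ ♖│1
  ─────────────────
  a b c d e f g h

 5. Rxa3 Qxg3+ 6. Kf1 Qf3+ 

  a b c d e f g h
  ─────────────────
8│♜ ♞ ♝ · ♚ · · ♜│8
7│♟ ♟ ♟ ♟ · ♟ ♟ ♟│7
6│· · · · · ♞ · ·│6
5│· · · · ♟ · · ·│5
4│· · · · · ♙ · ·│4
3│♖ · · · · ♛ · ·│3
2│· ♙ ♙ ♙ ♙ · ♗ ♙│2
1│· ♘ ♗ ♕ · ♔ ♘ ♖│1
  ─────────────────
  a b c d e f g h

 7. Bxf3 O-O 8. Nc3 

  a b c d e f g h
  ─────────────────
8│♜ ♞ ♝ · · ♜ ♚ ·│8
7│♟ ♟ ♟ ♟ · ♟ ♟ ♟│7
6│· · · · · ♞ · ·│6
5│· · · · ♟ · · ·│5
4│· · · · · ♙ · ·│4
3│♖ · ♘ · · ♗ · ·│3
2│· ♙ ♙ ♙ ♙ · · ♙│2
1│· · ♗ ♕ · ♔ ♘ ♖│1
  ─────────────────
  a b c d e f g h


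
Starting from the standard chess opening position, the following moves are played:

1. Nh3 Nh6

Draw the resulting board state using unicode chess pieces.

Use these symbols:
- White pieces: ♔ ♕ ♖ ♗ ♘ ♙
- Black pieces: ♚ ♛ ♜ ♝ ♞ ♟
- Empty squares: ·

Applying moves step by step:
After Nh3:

♜ ♞ ♝ ♛ ♚ ♝ ♞ ♜
♟ ♟ ♟ ♟ ♟ ♟ ♟ ♟
· · · · · · · ·
· · · · · · · ·
· · · · · · · ·
· · · · · · · ♘
♙ ♙ ♙ ♙ ♙ ♙ ♙ ♙
♖ ♘ ♗ ♕ ♔ ♗ · ♖


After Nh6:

♜ ♞ ♝ ♛ ♚ ♝ · ♜
♟ ♟ ♟ ♟ ♟ ♟ ♟ ♟
· · · · · · · ♞
· · · · · · · ·
· · · · · · · ·
· · · · · · · ♘
♙ ♙ ♙ ♙ ♙ ♙ ♙ ♙
♖ ♘ ♗ ♕ ♔ ♗ · ♖



  a b c d e f g h
  ─────────────────
8│♜ ♞ ♝ ♛ ♚ ♝ · ♜│8
7│♟ ♟ ♟ ♟ ♟ ♟ ♟ ♟│7
6│· · · · · · · ♞│6
5│· · · · · · · ·│5
4│· · · · · · · ·│4
3│· · · · · · · ♘│3
2│♙ ♙ ♙ ♙ ♙ ♙ ♙ ♙│2
1│♖ ♘ ♗ ♕ ♔ ♗ · ♖│1
  ─────────────────
  a b c d e f g h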